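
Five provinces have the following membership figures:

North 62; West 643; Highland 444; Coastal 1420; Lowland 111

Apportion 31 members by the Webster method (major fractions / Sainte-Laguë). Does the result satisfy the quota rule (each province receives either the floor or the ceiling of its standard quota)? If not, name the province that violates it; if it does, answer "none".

none

Standard quotas: North 0.717, West 7.438, Highland 5.136, Coastal 16.425, Lowland 1.284.
Webster allocation: North 1, West 7, Highland 5, Coastal 17, Lowland 1.
Every allocation lies between the lower and upper quota.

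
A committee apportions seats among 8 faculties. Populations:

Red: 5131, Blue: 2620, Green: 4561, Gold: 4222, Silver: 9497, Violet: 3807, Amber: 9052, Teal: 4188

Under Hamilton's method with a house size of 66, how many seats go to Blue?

The standard divisor is 43078/66 ≈ 652.697.
Standard quotas: Red 7.8612, Blue 4.0141, Green 6.9879, Gold 6.4685, Silver 14.5504, Violet 5.8327, Amber 13.8686, Teal 6.4165.
Lower quotas: Red 7, Blue 4, Green 6, Gold 6, Silver 14, Violet 5, Amber 13, Teal 6 (sum 61, leaving 5 seats).
Remainders in descending order: Green 0.9879, Amber 0.8686, Red 0.8612, Violet 0.8327, Silver 0.5504, Gold 0.4685, Teal 0.4165, Blue 0.0141.
Largest remainders: Green, Amber, Red, Violet, Silver receive the extra seats.
Blue receives 4.

4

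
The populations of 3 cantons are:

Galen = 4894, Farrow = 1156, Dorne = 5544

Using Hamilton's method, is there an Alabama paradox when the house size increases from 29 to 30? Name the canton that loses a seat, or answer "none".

none

At 29 seats: Galen 12, Farrow 3, Dorne 14.
At 30 seats: Galen 13, Farrow 3, Dorne 14.
No canton's allocation decreased.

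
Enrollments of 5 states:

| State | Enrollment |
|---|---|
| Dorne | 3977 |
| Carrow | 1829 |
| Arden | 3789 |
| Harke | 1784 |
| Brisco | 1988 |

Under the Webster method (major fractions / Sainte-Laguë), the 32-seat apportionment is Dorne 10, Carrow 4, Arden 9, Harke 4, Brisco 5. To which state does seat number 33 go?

Priority for the next seat is population ÷ (current seats + 0.5).
Priorities: Dorne 378.762, Carrow 406.444, Arden 398.842, Harke 396.444, Brisco 361.455.
Highest priority: Carrow.

Carrow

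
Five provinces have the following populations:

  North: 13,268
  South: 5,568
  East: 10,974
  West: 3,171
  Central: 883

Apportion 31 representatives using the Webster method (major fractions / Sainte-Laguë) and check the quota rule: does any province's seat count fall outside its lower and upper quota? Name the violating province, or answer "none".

none

Standard quotas: North 12.146, South 5.097, East 10.046, West 2.903, Central 0.808.
Webster allocation: North 12, South 5, East 10, West 3, Central 1.
Every allocation lies between the lower and upper quota.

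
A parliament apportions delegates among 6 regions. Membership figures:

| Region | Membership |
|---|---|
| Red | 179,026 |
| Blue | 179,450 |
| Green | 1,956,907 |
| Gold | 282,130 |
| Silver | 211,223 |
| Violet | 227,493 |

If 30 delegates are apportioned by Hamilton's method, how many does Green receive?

The standard divisor is 3036229/30 ≈ 101207.633.
Standard quotas: Red 1.7689, Blue 1.7731, Green 19.3356, Gold 2.7876, Silver 2.0870, Violet 2.2478.
Lower quotas: Red 1, Blue 1, Green 19, Gold 2, Silver 2, Violet 2 (sum 27, leaving 3 seats).
Remainders in descending order: Gold 0.7876, Blue 0.7731, Red 0.7689, Green 0.3356, Violet 0.2478, Silver 0.0870.
The surplus seats go to Gold, Blue, Red.
Green receives 19.

19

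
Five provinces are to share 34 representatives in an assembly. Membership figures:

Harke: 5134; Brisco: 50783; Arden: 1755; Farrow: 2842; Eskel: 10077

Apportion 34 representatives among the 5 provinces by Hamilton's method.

Standard divisor: 70591 ÷ 34 ≈ 2076.206.
Standard quotas: Harke 2.4728, Brisco 24.4595, Arden 0.8453, Farrow 1.3688, Eskel 4.8536.
Lower quotas: Harke 2, Brisco 24, Arden 0, Farrow 1, Eskel 4 (sum 31, leaving 3 seats).
Remainders in descending order: Eskel 0.8536, Arden 0.8453, Harke 0.4728, Brisco 0.4595, Farrow 0.3688.
The surplus seats go to Eskel, Arden, Harke.

Harke: 3, Brisco: 24, Arden: 1, Farrow: 1, Eskel: 5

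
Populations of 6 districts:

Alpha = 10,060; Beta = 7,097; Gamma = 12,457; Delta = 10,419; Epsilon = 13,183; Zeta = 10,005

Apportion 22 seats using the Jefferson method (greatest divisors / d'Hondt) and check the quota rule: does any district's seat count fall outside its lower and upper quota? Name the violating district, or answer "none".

none

Standard quotas: Alpha 3.501, Beta 2.470, Gamma 4.335, Delta 3.626, Epsilon 4.587, Zeta 3.482.
Jefferson allocation: Alpha 4, Beta 2, Gamma 4, Delta 4, Epsilon 5, Zeta 3.
Every allocation lies between the lower and upper quota.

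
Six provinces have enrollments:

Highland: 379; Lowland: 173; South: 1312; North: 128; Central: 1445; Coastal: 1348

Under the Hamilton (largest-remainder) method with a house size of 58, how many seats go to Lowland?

2

The standard divisor is 4785/58 ≈ 82.5.
Standard quotas: Highland 4.594, Lowland 2.097, South 15.903, North 1.552, Central 17.515, Coastal 16.339.
Lower quotas: Highland 4, Lowland 2, South 15, North 1, Central 17, Coastal 16 (sum 55, leaving 3 seats).
Remainders in descending order: South 0.903, Highland 0.594, North 0.552, Central 0.515, Coastal 0.339, Lowland 0.097.
The surplus seats go to South, Highland, North.
Lowland receives 2.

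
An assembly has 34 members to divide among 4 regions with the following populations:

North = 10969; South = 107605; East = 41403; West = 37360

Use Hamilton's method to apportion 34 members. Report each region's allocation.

North=2, South=19, East=7, West=6

The standard divisor is 197337/34 ≈ 5804.029.
Standard quotas: North 1.8899, South 18.5397, East 7.1335, West 6.4369.
Lower quotas: North 1, South 18, East 7, West 6 (sum 32, leaving 2 seats).
Remainders in descending order: North 0.8899, South 0.5397, West 0.4369, East 0.1335.
Largest remainders: North, South receive the extra seats.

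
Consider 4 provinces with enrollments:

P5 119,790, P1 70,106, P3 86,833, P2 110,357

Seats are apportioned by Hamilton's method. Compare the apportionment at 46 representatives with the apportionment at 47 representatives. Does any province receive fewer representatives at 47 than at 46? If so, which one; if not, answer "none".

P1

At 46 seats: P5 14, P1 9, P3 10, P2 13.
At 47 seats: P5 15, P1 8, P3 11, P2 13.
P1 drops from 9 to 8.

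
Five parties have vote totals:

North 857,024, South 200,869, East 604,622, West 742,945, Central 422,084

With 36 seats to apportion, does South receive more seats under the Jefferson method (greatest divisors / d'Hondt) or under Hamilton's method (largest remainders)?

Hamilton

Jefferson: North 11, South 2, East 8, West 10, Central 5.
Hamilton: North 11, South 3, East 8, West 9, Central 5.
South gets 2 under Jefferson and 3 under Hamilton.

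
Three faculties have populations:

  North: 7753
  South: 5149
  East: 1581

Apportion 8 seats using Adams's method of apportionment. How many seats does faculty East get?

Standard divisor 14483/8 ≈ 1810.375; standard quotas: North 4.283, South 2.844, East 0.873.
Rounding up gives 5, 3, 1 = 9 seats, so the divisor must be adjusted.
With modified divisor 2300: modified quotas North 3.371, South 2.239, East 0.687.
Rounding up: North 4, South 3, East 1 (total 8).
East receives 1.

1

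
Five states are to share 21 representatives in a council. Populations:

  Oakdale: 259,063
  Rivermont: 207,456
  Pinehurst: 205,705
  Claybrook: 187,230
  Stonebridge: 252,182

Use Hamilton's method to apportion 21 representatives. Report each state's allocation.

Oakdale 5, Rivermont 4, Pinehurst 4, Claybrook 3, Stonebridge 5

Standard divisor: 1111636 ÷ 21 ≈ 52935.048.
Standard quotas: Oakdale 4.8940, Rivermont 3.9191, Pinehurst 3.8860, Claybrook 3.5370, Stonebridge 4.7640.
Lower quotas: Oakdale 4, Rivermont 3, Pinehurst 3, Claybrook 3, Stonebridge 4 (sum 17, leaving 4 seats).
Remainders in descending order: Rivermont 0.9191, Oakdale 0.8940, Pinehurst 0.8860, Stonebridge 0.7640, Claybrook 0.5370.
The surplus seats go to Rivermont, Oakdale, Pinehurst, Stonebridge.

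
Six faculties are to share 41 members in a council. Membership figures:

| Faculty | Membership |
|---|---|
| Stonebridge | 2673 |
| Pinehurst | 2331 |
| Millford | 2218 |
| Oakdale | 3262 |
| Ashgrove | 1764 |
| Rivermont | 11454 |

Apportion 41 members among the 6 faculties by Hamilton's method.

Stonebridge 4, Pinehurst 4, Millford 4, Oakdale 6, Ashgrove 3, Rivermont 20

The standard divisor is 23702/41 ≈ 578.098.
Standard quotas: Stonebridge 4.6238, Pinehurst 4.0322, Millford 3.8367, Oakdale 5.6426, Ashgrove 3.0514, Rivermont 19.8133.
Lower quotas: Stonebridge 4, Pinehurst 4, Millford 3, Oakdale 5, Ashgrove 3, Rivermont 19 (sum 38, leaving 3 seats).
Remainders in descending order: Millford 0.8367, Rivermont 0.8133, Oakdale 0.6426, Stonebridge 0.6238, Ashgrove 0.0514, Pinehurst 0.0322.
Largest remainders: Millford, Rivermont, Oakdale receive the extra seats.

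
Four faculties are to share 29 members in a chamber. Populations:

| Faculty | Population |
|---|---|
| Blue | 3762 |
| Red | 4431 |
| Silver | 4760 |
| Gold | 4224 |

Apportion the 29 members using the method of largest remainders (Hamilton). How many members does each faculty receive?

Total 17177; standard divisor 17177/29 ≈ 592.31.
Standard quotas: Blue 6.351, Red 7.481, Silver 8.036, Gold 7.131.
Lower quotas: Blue 6, Red 7, Silver 8, Gold 7 (sum 28, leaving 1 seat).
Remainders in descending order: Red 0.481, Blue 0.351, Gold 0.131, Silver 0.036.
The surplus seat goes to Red.

Blue=6, Red=8, Silver=8, Gold=7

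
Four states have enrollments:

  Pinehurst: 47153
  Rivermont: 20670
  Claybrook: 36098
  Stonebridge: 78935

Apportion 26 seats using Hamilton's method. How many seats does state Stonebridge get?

11

Standard divisor: 182856 ÷ 26 ≈ 7032.923.
Standard quotas: Pinehurst 6.7046, Rivermont 2.9390, Claybrook 5.1327, Stonebridge 11.2236.
Lower quotas: Pinehurst 6, Rivermont 2, Claybrook 5, Stonebridge 11 (sum 24, leaving 2 seats).
Remainders in descending order: Rivermont 0.9390, Pinehurst 0.7046, Stonebridge 0.2236, Claybrook 0.1327.
The surplus seats go to Rivermont, Pinehurst.
Stonebridge receives 11.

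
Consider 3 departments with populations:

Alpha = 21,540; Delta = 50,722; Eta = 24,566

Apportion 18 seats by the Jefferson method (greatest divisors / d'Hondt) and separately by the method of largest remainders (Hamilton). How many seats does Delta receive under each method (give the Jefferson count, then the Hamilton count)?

Jefferson: Alpha 4, Delta 10, Eta 4.
Hamilton: Alpha 4, Delta 9, Eta 5.
Delta gets 10 under Jefferson and 9 under Hamilton.

10 and 9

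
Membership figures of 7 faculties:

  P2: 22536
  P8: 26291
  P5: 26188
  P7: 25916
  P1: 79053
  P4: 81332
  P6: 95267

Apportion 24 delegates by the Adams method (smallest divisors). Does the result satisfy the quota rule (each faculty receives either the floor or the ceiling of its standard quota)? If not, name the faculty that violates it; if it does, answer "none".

Standard quotas: P2 1.517, P8 1.770, P5 1.763, P7 1.744, P1 5.321, P4 5.474, P6 6.412.
Adams allocation: P2 2, P8 2, P5 2, P7 2, P1 5, P4 5, P6 6.
Every allocation lies between the lower and upper quota.

none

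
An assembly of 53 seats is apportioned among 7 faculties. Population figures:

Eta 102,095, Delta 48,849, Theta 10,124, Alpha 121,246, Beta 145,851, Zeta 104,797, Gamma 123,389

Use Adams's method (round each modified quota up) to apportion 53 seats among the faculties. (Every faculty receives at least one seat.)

Standard divisor 656351/53 ≈ 12383.981; standard quotas: Eta 8.244, Delta 3.945, Theta 0.818, Alpha 9.791, Beta 11.777, Zeta 8.462, Gamma 9.964.
Rounding up gives 9, 4, 1, 10, 12, 9, 10 = 55 seats, so the divisor must be adjusted.
With modified divisor 13200: modified quotas Eta 7.734, Delta 3.701, Theta 0.767, Alpha 9.185, Beta 11.049, Zeta 7.939, Gamma 9.348.
Rounding up: Eta 8, Delta 4, Theta 1, Alpha 10, Beta 12, Zeta 8, Gamma 10 (total 53).

Eta 8; Delta 4; Theta 1; Alpha 10; Beta 12; Zeta 8; Gamma 10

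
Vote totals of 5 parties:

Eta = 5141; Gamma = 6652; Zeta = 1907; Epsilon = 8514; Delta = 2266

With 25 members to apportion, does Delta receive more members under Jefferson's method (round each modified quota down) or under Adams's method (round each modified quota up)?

Jefferson: Eta 5, Gamma 7, Zeta 2, Epsilon 9, Delta 2.
Adams: Eta 5, Gamma 7, Zeta 2, Epsilon 8, Delta 3.
Delta gets 2 under Jefferson and 3 under Adams.

Adams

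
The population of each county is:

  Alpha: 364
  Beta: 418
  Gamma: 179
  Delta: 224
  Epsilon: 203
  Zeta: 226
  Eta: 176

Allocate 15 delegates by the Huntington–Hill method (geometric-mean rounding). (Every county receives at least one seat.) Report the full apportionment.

With divisor 126: modified quotas Alpha 2.889, Beta 3.317, Gamma 1.421, Delta 1.778, Epsilon 1.611, Zeta 1.794, Eta 1.397.
Geometric-mean thresholds: Alpha √(2·3)=2.449, Beta √(3·4)=3.464, Gamma √(1·2)=1.414, Delta √(1·2)=1.414, Epsilon √(1·2)=1.414, Zeta √(1·2)=1.414, Eta √(1·2)=1.414.
Each quota rounded against its threshold gives Alpha 3, Beta 3, Gamma 2, Delta 2, Epsilon 2, Zeta 2, Eta 1 (total 15).

Alpha 3; Beta 3; Gamma 2; Delta 2; Epsilon 2; Zeta 2; Eta 1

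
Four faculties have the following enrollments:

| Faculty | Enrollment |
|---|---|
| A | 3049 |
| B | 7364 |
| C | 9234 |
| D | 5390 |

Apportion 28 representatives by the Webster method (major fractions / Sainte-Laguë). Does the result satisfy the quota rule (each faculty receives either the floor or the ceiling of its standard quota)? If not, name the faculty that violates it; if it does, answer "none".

Standard quotas: A 3.410, B 8.235, C 10.327, D 6.028.
Webster allocation: A 3, B 8, C 11, D 6.
Every allocation lies between the lower and upper quota.

none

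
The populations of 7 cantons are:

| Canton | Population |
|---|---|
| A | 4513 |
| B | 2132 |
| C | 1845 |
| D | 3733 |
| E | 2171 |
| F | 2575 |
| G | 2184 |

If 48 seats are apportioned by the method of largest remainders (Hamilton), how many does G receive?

6

The standard divisor is 19153/48 ≈ 399.021.
Standard quotas: A 11.310, B 5.343, C 4.624, D 9.355, E 5.441, F 6.453, G 5.473.
Lower quotas: A 11, B 5, C 4, D 9, E 5, F 6, G 5 (sum 45, leaving 3 seats).
Remainders in descending order: C 0.624, G 0.473, F 0.453, E 0.441, D 0.355, B 0.343, A 0.310.
Largest remainders: C, G, F receive the extra seats.
G receives 6.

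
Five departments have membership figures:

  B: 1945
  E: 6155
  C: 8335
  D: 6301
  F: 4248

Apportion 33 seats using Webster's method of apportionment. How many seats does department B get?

Standard divisor 26984/33 ≈ 817.697; standard quotas: B 2.379, E 7.527, C 10.193, D 7.706, F 5.195.
Rounding to the nearest integer gives B 2, E 8, C 10, D 8, F 5 — total 33, matching the house size, so no adjustment is needed.
B receives 2.

2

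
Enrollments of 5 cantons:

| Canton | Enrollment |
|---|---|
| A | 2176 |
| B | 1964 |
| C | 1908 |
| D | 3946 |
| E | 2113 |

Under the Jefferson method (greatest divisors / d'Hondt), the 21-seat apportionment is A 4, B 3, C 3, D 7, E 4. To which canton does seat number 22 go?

D

Priority for the next seat is population ÷ (current seats + 1).
Priorities: A 435.200, B 491.000, C 477.000, D 493.250, E 422.600.
Highest priority: D.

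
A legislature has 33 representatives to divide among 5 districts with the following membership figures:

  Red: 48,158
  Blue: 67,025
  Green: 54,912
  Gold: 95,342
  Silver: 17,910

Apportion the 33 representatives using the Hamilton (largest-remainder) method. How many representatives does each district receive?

Red 6, Blue 8, Green 6, Gold 11, Silver 2

Standard divisor: 283347 ÷ 33 ≈ 8586.273.
Standard quotas: Red 5.6087, Blue 7.8061, Green 6.3953, Gold 11.1040, Silver 2.0859.
Lower quotas: Red 5, Blue 7, Green 6, Gold 11, Silver 2 (sum 31, leaving 2 seats).
Remainders in descending order: Blue 0.8061, Red 0.6087, Green 0.3953, Gold 0.1040, Silver 0.0859.
The surplus seats go to Blue, Red.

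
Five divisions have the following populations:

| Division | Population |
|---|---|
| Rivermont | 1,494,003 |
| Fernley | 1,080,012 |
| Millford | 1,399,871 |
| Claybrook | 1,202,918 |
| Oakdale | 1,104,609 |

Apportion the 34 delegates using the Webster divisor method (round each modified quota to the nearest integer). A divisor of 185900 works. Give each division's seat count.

Rivermont 8, Fernley 6, Millford 8, Claybrook 6, Oakdale 6

With modified divisor 185900: modified quotas Rivermont 8.037, Fernley 5.810, Millford 7.530, Claybrook 6.471, Oakdale 5.942.
Rounding to the nearest integer: Rivermont 8, Fernley 6, Millford 8, Claybrook 6, Oakdale 6 (total 34).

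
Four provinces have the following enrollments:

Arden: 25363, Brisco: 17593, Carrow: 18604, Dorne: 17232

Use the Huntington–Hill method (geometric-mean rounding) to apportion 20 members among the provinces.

With divisor 3924: modified quotas Arden 6.464, Brisco 4.483, Carrow 4.741, Dorne 4.391.
Geometric-mean thresholds: Arden √(6·7)=6.481, Brisco √(4·5)=4.472, Carrow √(4·5)=4.472, Dorne √(4·5)=4.472.
Each quota rounded against its threshold gives Arden 6, Brisco 5, Carrow 5, Dorne 4 (total 20).

Arden: 6; Brisco: 5; Carrow: 5; Dorne: 4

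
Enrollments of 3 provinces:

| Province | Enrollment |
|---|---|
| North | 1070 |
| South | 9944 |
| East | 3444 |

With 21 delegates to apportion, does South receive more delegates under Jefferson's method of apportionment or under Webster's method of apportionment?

Jefferson: North 1, South 15, East 5.
Webster: North 2, South 14, East 5.
South gets 15 under Jefferson and 14 under Webster.

Jefferson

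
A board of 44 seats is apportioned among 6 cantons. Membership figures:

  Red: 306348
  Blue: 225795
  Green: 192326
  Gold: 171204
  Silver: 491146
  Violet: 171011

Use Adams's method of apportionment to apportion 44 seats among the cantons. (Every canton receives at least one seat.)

Red=9, Blue=6, Green=6, Gold=5, Silver=13, Violet=5

Standard divisor 1557830/44 ≈ 35405.227; standard quotas: Red 8.653, Blue 6.377, Green 5.432, Gold 4.836, Silver 13.872, Violet 4.830.
Rounding up gives 9, 7, 6, 5, 14, 5 = 46 seats, so the divisor must be adjusted.
With modified divisor 38000: modified quotas Red 8.062, Blue 5.942, Green 5.061, Gold 4.505, Silver 12.925, Violet 4.500.
Rounding up: Red 9, Blue 6, Green 6, Gold 5, Silver 13, Violet 5 (total 44).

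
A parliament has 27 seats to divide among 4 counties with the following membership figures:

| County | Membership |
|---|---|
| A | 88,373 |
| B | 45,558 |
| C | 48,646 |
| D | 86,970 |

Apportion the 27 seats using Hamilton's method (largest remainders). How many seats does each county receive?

A=9, B=4, C=5, D=9

Total 269547; standard divisor 269547/27 ≈ 9983.222.
Standard quotas: A 8.8522, B 4.5635, C 4.8728, D 8.7116.
Lower quotas: A 8, B 4, C 4, D 8 (sum 24, leaving 3 seats).
Remainders in descending order: C 0.8728, A 0.8522, D 0.7116, B 0.5635.
The surplus seats go to C, A, D.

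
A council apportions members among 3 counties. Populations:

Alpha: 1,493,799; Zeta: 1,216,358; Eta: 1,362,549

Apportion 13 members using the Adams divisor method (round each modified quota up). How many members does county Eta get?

4

Standard divisor 4072706/13 ≈ 313285.077; standard quotas: Alpha 4.768, Zeta 3.883, Eta 4.349.
Rounding up gives 5, 4, 5 = 14 seats, so the divisor must be adjusted.
With modified divisor 357000: modified quotas Alpha 4.184, Zeta 3.407, Eta 3.817.
Rounding up: Alpha 5, Zeta 4, Eta 4 (total 13).
Eta receives 4.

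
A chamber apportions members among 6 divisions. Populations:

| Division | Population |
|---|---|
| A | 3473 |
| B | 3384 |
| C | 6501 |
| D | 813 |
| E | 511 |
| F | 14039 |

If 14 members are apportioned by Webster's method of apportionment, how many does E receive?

Standard divisor 28721/14 ≈ 2051.5; standard quotas: A 1.693, B 1.650, C 3.169, D 0.396, E 0.249, F 6.843.
Rounding to the nearest integer gives A 2, B 2, C 3, D 0, E 0, F 7 — total 14, matching the house size, so no adjustment is needed.
E receives 0.

0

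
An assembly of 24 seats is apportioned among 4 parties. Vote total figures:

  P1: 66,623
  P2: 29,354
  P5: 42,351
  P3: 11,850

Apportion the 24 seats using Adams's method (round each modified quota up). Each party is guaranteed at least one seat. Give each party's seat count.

P1=10; P2=5; P5=7; P3=2

Standard divisor 150178/24 ≈ 6257.417; standard quotas: P1 10.647, P2 4.691, P5 6.768, P3 1.894.
Rounding up gives 11, 5, 7, 2 = 25 seats, so the divisor must be adjusted.
With modified divisor 6900: modified quotas P1 9.656, P2 4.254, P5 6.138, P3 1.717.
Rounding up: P1 10, P2 5, P5 7, P3 2 (total 24).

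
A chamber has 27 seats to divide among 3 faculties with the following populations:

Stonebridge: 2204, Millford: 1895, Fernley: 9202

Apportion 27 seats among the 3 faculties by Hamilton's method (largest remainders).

Standard divisor: 13301 ÷ 27 ≈ 492.63.
Standard quotas: Stonebridge 4.4739, Millford 3.8467, Fernley 18.6793.
Lower quotas: Stonebridge 4, Millford 3, Fernley 18 (sum 25, leaving 2 seats).
Remainders in descending order: Millford 0.8467, Fernley 0.6793, Stonebridge 0.4739.
Largest remainders: Millford, Fernley receive the extra seats.

Stonebridge: 4; Millford: 4; Fernley: 19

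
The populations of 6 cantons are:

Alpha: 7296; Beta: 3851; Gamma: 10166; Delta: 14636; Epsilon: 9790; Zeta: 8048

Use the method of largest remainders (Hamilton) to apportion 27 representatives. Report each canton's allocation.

Alpha 4, Beta 2, Gamma 5, Delta 7, Epsilon 5, Zeta 4

Total 53787; standard divisor 53787/27 ≈ 1992.111.
Standard quotas: Alpha 3.6624, Beta 1.9331, Gamma 5.1031, Delta 7.3470, Epsilon 4.9144, Zeta 4.0399.
Lower quotas: Alpha 3, Beta 1, Gamma 5, Delta 7, Epsilon 4, Zeta 4 (sum 24, leaving 3 seats).
Remainders in descending order: Beta 0.9331, Epsilon 0.9144, Alpha 0.6624, Delta 0.3470, Gamma 0.1031, Zeta 0.0399.
Largest remainders: Beta, Epsilon, Alpha receive the extra seats.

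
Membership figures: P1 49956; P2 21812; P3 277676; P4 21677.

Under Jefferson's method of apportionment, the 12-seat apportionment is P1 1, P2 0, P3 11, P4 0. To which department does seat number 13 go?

P1

Priority for the next seat is population ÷ (current seats + 1).
Priorities: P1 24978.000, P2 21812.000, P3 23139.667, P4 21677.000.
Highest priority: P1.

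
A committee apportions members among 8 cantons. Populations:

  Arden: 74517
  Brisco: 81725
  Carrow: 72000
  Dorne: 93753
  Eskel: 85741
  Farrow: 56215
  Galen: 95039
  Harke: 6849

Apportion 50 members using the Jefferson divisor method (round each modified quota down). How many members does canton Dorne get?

Standard divisor 565839/50 ≈ 11316.78; standard quotas: Arden 6.585, Brisco 7.222, Carrow 6.362, Dorne 8.284, Eskel 7.576, Farrow 4.967, Galen 8.398, Harke 0.605.
Rounding down gives 6, 7, 6, 8, 7, 4, 8, 0 = 46 seats, so the divisor must be adjusted.
With modified divisor 10500: modified quotas Arden 7.097, Brisco 7.783, Carrow 6.857, Dorne 8.929, Eskel 8.166, Farrow 5.354, Galen 9.051, Harke 0.652.
Rounding down: Arden 7, Brisco 7, Carrow 6, Dorne 8, Eskel 8, Farrow 5, Galen 9, Harke 0 (total 50).
Dorne receives 8.

8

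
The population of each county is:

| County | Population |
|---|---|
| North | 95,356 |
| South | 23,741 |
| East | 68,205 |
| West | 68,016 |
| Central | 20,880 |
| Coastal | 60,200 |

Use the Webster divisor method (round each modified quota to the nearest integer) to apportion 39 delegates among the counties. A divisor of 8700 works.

North=11, South=3, East=8, West=8, Central=2, Coastal=7

With modified divisor 8700: modified quotas North 10.960, South 2.729, East 7.840, West 7.818, Central 2.400, Coastal 6.920.
Rounding to the nearest integer: North 11, South 3, East 8, West 8, Central 2, Coastal 7 (total 39).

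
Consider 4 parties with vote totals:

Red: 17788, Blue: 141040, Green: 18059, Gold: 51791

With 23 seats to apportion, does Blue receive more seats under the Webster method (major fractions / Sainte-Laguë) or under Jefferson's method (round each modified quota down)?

Webster: Red 2, Blue 14, Green 2, Gold 5.
Jefferson: Red 1, Blue 15, Green 2, Gold 5.
Blue gets 14 under Webster and 15 under Jefferson.

Jefferson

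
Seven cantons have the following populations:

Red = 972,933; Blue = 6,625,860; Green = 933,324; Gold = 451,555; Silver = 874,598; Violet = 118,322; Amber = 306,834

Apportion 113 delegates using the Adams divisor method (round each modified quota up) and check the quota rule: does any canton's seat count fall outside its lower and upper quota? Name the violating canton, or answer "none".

Blue

Standard quotas: Red 10.691, Blue 72.809, Green 10.256, Gold 4.962, Silver 9.611, Violet 1.300, Amber 3.372.
Adams allocation: Red 11, Blue 71, Green 10, Gold 5, Silver 10, Violet 2, Amber 4.
Blue has quota 72.809 (lower 72, upper 73) but receives 71 — outside the quota interval.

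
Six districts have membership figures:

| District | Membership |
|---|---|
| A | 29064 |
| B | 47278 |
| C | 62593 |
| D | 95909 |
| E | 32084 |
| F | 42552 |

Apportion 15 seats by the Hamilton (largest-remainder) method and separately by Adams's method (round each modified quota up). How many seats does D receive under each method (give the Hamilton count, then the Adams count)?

5 and 4

Hamilton: A 1, B 2, C 3, D 5, E 2, F 2.
Adams: A 2, B 2, C 3, D 4, E 2, F 2.
D gets 5 under Hamilton and 4 under Adams.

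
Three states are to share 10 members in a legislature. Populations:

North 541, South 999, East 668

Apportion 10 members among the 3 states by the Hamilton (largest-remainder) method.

North 2; South 5; East 3

Standard divisor: 2208 ÷ 10 ≈ 220.8.
Standard quotas: North 2.450, South 4.524, East 3.025.
Lower quotas: North 2, South 4, East 3 (sum 9, leaving 1 seat).
Remainders in descending order: South 0.524, North 0.450, East 0.025.
Largest remainder: South receives the extra seat.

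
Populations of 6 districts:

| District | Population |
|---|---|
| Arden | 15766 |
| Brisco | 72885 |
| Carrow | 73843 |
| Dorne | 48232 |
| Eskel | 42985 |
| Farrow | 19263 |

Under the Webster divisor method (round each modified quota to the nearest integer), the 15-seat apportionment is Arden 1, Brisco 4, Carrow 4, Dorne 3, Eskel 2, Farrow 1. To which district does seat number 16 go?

Priority for the next seat is population ÷ (current seats + 0.5).
Priorities: Arden 10510.667, Brisco 16196.667, Carrow 16409.556, Dorne 13780.571, Eskel 17194.000, Farrow 12842.000.
Highest priority: Eskel.

Eskel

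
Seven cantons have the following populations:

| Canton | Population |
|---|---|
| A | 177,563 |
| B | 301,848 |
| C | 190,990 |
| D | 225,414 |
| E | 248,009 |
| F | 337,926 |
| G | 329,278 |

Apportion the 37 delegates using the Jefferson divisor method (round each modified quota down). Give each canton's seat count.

Standard divisor 1811028/37 ≈ 48946.703; standard quotas: A 3.628, B 6.167, C 3.902, D 4.605, E 5.067, F 6.904, G 6.727.
Rounding down gives 3, 6, 3, 4, 5, 6, 6 = 33 seats, so the divisor must be adjusted.
With modified divisor 44700: modified quotas A 3.972, B 6.753, C 4.273, D 5.043, E 5.548, F 7.560, G 7.366.
Rounding down: A 3, B 6, C 4, D 5, E 5, F 7, G 7 (total 37).

A 3, B 6, C 4, D 5, E 5, F 7, G 7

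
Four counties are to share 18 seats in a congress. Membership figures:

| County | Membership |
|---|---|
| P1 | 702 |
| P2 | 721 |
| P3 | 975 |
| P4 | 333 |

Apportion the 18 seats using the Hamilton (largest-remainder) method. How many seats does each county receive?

Standard divisor: 2731 ÷ 18 ≈ 151.722.
Standard quotas: P1 4.627, P2 4.752, P3 6.426, P4 2.195.
Lower quotas: P1 4, P2 4, P3 6, P4 2 (sum 16, leaving 2 seats).
Remainders in descending order: P2 0.752, P1 0.627, P3 0.426, P4 0.195.
The surplus seats go to P2, P1.

P1 5; P2 5; P3 6; P4 2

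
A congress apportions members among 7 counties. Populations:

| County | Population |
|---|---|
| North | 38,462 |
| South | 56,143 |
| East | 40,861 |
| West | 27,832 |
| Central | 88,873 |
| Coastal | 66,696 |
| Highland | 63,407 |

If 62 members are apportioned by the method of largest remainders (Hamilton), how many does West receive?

5

The standard divisor is 382274/62 ≈ 6165.71.
Standard quotas: North 6.2380, South 9.1057, East 6.6271, West 4.5140, Central 14.4141, Coastal 10.8172, Highland 10.2838.
Lower quotas: North 6, South 9, East 6, West 4, Central 14, Coastal 10, Highland 10 (sum 59, leaving 3 seats).
Remainders in descending order: Coastal 0.8172, East 0.6271, West 0.5140, Central 0.4141, Highland 0.2838, North 0.2380, South 0.1057.
The surplus seats go to Coastal, East, West.
West receives 5.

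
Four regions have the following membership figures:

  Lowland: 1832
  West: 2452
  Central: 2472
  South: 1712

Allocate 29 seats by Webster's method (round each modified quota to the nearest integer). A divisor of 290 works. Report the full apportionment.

With modified divisor 290: modified quotas Lowland 6.317, West 8.455, Central 8.524, South 5.903.
Rounding to the nearest integer: Lowland 6, West 8, Central 9, South 6 (total 29).

Lowland: 6, West: 8, Central: 9, South: 6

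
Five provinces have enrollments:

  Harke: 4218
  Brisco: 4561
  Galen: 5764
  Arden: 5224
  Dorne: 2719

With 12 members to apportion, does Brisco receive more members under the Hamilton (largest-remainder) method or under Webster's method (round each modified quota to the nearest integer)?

Webster

Hamilton: Harke 2, Brisco 2, Galen 3, Arden 3, Dorne 2.
Webster: Harke 2, Brisco 3, Galen 3, Arden 3, Dorne 1.
Brisco gets 2 under Hamilton and 3 under Webster.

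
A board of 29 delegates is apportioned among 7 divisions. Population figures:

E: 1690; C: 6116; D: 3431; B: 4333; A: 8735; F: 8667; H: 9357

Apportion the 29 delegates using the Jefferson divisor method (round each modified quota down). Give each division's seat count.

Standard divisor 42329/29 ≈ 1459.621; standard quotas: E 1.158, C 4.190, D 2.351, B 2.969, A 5.984, F 5.938, H 6.411.
Rounding down gives 1, 4, 2, 2, 5, 5, 6 = 25 seats, so the divisor must be adjusted.
With modified divisor 1300: modified quotas E 1.300, C 4.705, D 2.639, B 3.333, A 6.719, F 6.667, H 7.198.
Rounding down: E 1, C 4, D 2, B 3, A 6, F 6, H 7 (total 29).

E=1; C=4; D=2; B=3; A=6; F=6; H=7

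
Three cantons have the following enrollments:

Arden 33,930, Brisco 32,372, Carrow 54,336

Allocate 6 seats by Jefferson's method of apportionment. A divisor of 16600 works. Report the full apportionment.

With modified divisor 16600: modified quotas Arden 2.044, Brisco 1.950, Carrow 3.273.
Rounding down: Arden 2, Brisco 1, Carrow 3 (total 6).

Arden 2, Brisco 1, Carrow 3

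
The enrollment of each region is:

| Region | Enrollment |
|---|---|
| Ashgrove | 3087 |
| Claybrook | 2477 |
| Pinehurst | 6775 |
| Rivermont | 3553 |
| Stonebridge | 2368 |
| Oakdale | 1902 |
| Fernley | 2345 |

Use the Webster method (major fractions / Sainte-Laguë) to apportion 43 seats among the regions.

Standard divisor 22507/43 ≈ 523.419; standard quotas: Ashgrove 5.898, Claybrook 4.732, Pinehurst 12.944, Rivermont 6.788, Stonebridge 4.524, Oakdale 3.634, Fernley 4.480.
Rounding to the nearest integer gives 6, 5, 13, 7, 5, 4, 4 = 44 seats, so the divisor must be adjusted.
With modified divisor 530: modified quotas Ashgrove 5.825, Claybrook 4.674, Pinehurst 12.783, Rivermont 6.704, Stonebridge 4.468, Oakdale 3.589, Fernley 4.425.
Rounding to the nearest integer: Ashgrove 6, Claybrook 5, Pinehurst 13, Rivermont 7, Stonebridge 4, Oakdale 4, Fernley 4 (total 43).

Ashgrove 6, Claybrook 5, Pinehurst 13, Rivermont 7, Stonebridge 4, Oakdale 4, Fernley 4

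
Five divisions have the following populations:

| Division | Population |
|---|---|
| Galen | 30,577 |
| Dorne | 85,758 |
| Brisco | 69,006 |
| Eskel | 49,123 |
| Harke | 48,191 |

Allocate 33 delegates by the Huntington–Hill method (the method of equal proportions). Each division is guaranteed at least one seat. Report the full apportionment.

Galen 4; Dorne 10; Brisco 8; Eskel 6; Harke 5

With divisor 8813: modified quotas Galen 3.470, Dorne 9.731, Brisco 7.830, Eskel 5.574, Harke 5.468.
Geometric-mean thresholds: Galen √(3·4)=3.464, Dorne √(9·10)=9.487, Brisco √(7·8)=7.483, Eskel √(5·6)=5.477, Harke √(5·6)=5.477.
Each quota rounded against its threshold gives Galen 4, Dorne 10, Brisco 8, Eskel 6, Harke 5 (total 33).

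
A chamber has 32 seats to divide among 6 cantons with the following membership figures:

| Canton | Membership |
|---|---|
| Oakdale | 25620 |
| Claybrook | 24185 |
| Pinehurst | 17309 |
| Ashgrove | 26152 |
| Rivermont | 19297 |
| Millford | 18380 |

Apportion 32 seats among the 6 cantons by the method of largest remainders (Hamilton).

The standard divisor is 130943/32 ≈ 4091.969.
Standard quotas: Oakdale 6.2610, Claybrook 5.9104, Pinehurst 4.2300, Ashgrove 6.3911, Rivermont 4.7158, Millford 4.4917.
Lower quotas: Oakdale 6, Claybrook 5, Pinehurst 4, Ashgrove 6, Rivermont 4, Millford 4 (sum 29, leaving 3 seats).
Remainders in descending order: Claybrook 0.9104, Rivermont 0.7158, Millford 0.4917, Ashgrove 0.3911, Oakdale 0.2610, Pinehurst 0.2300.
Largest remainders: Claybrook, Rivermont, Millford receive the extra seats.

Oakdale=6, Claybrook=6, Pinehurst=4, Ashgrove=6, Rivermont=5, Millford=5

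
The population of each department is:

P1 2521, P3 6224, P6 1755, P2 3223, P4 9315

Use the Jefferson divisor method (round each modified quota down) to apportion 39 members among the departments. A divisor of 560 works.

P1 4, P3 11, P6 3, P2 5, P4 16

With modified divisor 560: modified quotas P1 4.502, P3 11.114, P6 3.134, P2 5.755, P4 16.634.
Rounding down: P1 4, P3 11, P6 3, P2 5, P4 16 (total 39).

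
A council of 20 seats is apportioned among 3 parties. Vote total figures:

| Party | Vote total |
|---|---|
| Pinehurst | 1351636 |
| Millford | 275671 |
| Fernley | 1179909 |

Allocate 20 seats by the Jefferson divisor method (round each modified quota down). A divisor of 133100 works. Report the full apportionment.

Pinehurst: 10, Millford: 2, Fernley: 8

With modified divisor 133100: modified quotas Pinehurst 10.155, Millford 2.071, Fernley 8.865.
Rounding down: Pinehurst 10, Millford 2, Fernley 8 (total 20).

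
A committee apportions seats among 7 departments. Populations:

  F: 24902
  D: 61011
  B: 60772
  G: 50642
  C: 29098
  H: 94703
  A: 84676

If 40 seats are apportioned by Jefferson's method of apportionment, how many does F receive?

Standard divisor 405804/40 ≈ 10145.1; standard quotas: F 2.455, D 6.014, B 5.990, G 4.992, C 2.868, H 9.335, A 8.346.
Rounding down gives 2, 6, 5, 4, 2, 9, 8 = 36 seats, so the divisor must be adjusted.
With modified divisor 9440: modified quotas F 2.638, D 6.463, B 6.438, G 5.365, C 3.082, H 10.032, A 8.970.
Rounding down: F 2, D 6, B 6, G 5, C 3, H 10, A 8 (total 40).
F receives 2.

2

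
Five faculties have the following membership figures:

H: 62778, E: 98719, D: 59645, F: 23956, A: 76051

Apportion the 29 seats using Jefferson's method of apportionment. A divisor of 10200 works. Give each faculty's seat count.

H: 6; E: 9; D: 5; F: 2; A: 7

With modified divisor 10200: modified quotas H 6.155, E 9.678, D 5.848, F 2.349, A 7.456.
Rounding down: H 6, E 9, D 5, F 2, A 7 (total 29).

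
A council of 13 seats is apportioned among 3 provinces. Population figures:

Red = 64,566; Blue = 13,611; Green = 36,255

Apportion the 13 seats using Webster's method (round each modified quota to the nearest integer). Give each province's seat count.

Standard divisor 114432/13 ≈ 8802.462; standard quotas: Red 7.335, Blue 1.546, Green 4.119.
Rounding to the nearest integer gives Red 7, Blue 2, Green 4 — total 13, matching the house size, so no adjustment is needed.

Red 7, Blue 2, Green 4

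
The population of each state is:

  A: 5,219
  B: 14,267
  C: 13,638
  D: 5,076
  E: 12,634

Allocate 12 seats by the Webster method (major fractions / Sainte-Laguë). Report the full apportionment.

A: 1, B: 4, C: 3, D: 1, E: 3

Standard divisor 50834/12 ≈ 4236.167; standard quotas: A 1.232, B 3.368, C 3.219, D 1.198, E 2.982.
Rounding to the nearest integer gives 1, 3, 3, 1, 3 = 11 seats, so the divisor must be adjusted.
With modified divisor 4000: modified quotas A 1.305, B 3.567, C 3.409, D 1.269, E 3.159.
Rounding to the nearest integer: A 1, B 4, C 3, D 1, E 3 (total 12).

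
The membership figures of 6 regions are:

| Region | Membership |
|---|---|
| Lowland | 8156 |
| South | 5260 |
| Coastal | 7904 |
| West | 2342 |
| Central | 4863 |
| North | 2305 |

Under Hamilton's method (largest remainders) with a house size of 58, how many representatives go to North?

4

Standard divisor: 30830 ÷ 58 ≈ 531.552.
Standard quotas: Lowland 15.3438, South 9.8956, Coastal 14.8697, West 4.4060, Central 9.1487, North 4.3364.
Lower quotas: Lowland 15, South 9, Coastal 14, West 4, Central 9, North 4 (sum 55, leaving 3 seats).
Remainders in descending order: South 0.8956, Coastal 0.8697, West 0.4060, Lowland 0.3438, North 0.3364, Central 0.1487.
Largest remainders: South, Coastal, West receive the extra seats.
North receives 4.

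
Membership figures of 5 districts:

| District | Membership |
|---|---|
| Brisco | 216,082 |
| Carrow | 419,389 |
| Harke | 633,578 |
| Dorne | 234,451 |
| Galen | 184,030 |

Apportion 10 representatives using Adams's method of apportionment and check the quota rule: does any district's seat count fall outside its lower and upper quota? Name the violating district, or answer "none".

none

Standard quotas: Brisco 1.280, Carrow 2.485, Harke 3.754, Dorne 1.389, Galen 1.091.
Adams allocation: Brisco 2, Carrow 2, Harke 3, Dorne 2, Galen 1.
Every allocation lies between the lower and upper quota.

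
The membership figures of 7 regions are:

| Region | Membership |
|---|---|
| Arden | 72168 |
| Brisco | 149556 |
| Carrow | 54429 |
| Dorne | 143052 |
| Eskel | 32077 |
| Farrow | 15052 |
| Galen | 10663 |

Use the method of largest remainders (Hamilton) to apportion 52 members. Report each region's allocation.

Arden 8; Brisco 16; Carrow 6; Dorne 16; Eskel 3; Farrow 2; Galen 1

Standard divisor: 476997 ÷ 52 ≈ 9173.019.
Standard quotas: Arden 7.8674, Brisco 16.3039, Carrow 5.9336, Dorne 15.5949, Eskel 3.4969, Farrow 1.6409, Galen 1.1624.
Lower quotas: Arden 7, Brisco 16, Carrow 5, Dorne 15, Eskel 3, Farrow 1, Galen 1 (sum 48, leaving 4 seats).
Remainders in descending order: Carrow 0.9336, Arden 0.8674, Farrow 0.6409, Dorne 0.5949, Eskel 0.4969, Brisco 0.3039, Galen 0.1624.
Largest remainders: Carrow, Arden, Farrow, Dorne receive the extra seats.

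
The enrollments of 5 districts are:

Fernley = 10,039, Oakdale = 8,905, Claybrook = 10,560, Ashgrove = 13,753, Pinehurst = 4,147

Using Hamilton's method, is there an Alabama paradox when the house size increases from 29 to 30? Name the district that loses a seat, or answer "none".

At 29 seats: Fernley 6, Oakdale 5, Claybrook 7, Ashgrove 8, Pinehurst 3.
At 30 seats: Fernley 6, Oakdale 6, Claybrook 7, Ashgrove 9, Pinehurst 2.
Pinehurst drops from 3 to 2.

Pinehurst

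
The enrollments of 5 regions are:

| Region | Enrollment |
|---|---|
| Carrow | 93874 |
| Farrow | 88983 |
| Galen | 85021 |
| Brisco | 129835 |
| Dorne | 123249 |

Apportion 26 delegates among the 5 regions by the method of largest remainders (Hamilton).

Standard divisor: 520962 ÷ 26 = 20037.
Standard quotas: Carrow 4.6850, Farrow 4.4409, Galen 4.2432, Brisco 6.4798, Dorne 6.1511.
Lower quotas: Carrow 4, Farrow 4, Galen 4, Brisco 6, Dorne 6 (sum 24, leaving 2 seats).
Remainders in descending order: Carrow 0.6850, Brisco 0.4798, Farrow 0.4409, Galen 0.2432, Dorne 0.1511.
Largest remainders: Carrow, Brisco receive the extra seats.

Carrow 5; Farrow 4; Galen 4; Brisco 7; Dorne 6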